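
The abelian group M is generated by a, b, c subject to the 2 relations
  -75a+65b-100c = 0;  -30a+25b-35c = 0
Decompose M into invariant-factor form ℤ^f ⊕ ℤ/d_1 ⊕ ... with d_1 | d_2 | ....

Answer: M ≅ ℤ^1 ⊕ ℤ/5 ⊕ ℤ/15

Derivation:
rank_ℚ(R)=2; free=3−2=1
SNF(R) diag = [5, 15] → torsion [5, 15]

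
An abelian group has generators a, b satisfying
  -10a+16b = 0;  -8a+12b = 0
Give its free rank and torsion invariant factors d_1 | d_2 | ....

rank_ℚ(R)=2; free=2−2=0
SNF(R) diag = [2, 4] → torsion [2, 4]

Answer: M ≅ ℤ/2 ⊕ ℤ/4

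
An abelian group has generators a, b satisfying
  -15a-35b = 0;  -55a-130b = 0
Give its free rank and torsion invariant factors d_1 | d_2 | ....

Answer: M ≅ ℤ/5 ⊕ ℤ/5

Derivation:
rank_ℚ(R)=2; free=2−2=0
SNF(R) diag = [5, 5] → torsion [5, 5]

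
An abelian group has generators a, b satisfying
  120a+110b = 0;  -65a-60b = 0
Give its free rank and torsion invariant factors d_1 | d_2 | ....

rank_ℚ(R)=2; free=2−2=0
SNF(R) diag = [5, 10] → torsion [5, 10]

Answer: M ≅ ℤ/5 ⊕ ℤ/10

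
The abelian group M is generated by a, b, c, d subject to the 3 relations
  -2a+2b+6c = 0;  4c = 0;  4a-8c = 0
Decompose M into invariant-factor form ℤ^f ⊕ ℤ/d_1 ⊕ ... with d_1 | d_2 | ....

Answer: M ≅ ℤ^1 ⊕ ℤ/2 ⊕ ℤ/4 ⊕ ℤ/4

Derivation:
rank_ℚ(R)=3; free=4−3=1
SNF(R) diag = [2, 4, 4] → torsion [2, 4, 4]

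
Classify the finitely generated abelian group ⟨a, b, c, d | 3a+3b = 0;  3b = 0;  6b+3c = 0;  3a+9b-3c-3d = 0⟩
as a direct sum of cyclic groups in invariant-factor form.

rank_ℚ(R)=4; free=4−4=0
SNF(R) diag = [3, 3, 3, 3] → torsion [3, 3, 3, 3]

Answer: M ≅ ℤ/3 ⊕ ℤ/3 ⊕ ℤ/3 ⊕ ℤ/3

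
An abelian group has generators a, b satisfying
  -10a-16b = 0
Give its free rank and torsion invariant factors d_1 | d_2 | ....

Answer: M ≅ ℤ^1 ⊕ ℤ/2

Derivation:
rank_ℚ(R)=1; free=2−1=1
SNF(R) diag = [2] → torsion [2]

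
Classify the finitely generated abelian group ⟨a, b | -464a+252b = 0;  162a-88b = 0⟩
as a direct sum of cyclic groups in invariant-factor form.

rank_ℚ(R)=2; free=2−2=0
SNF(R) diag = [2, 4] → torsion [2, 4]

Answer: M ≅ ℤ/2 ⊕ ℤ/4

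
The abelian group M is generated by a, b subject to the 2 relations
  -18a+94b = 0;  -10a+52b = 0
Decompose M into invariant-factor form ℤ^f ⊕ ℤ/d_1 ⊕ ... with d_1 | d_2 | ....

Answer: M ≅ ℤ/2 ⊕ ℤ/2

Derivation:
rank_ℚ(R)=2; free=2−2=0
SNF(R) diag = [2, 2] → torsion [2, 2]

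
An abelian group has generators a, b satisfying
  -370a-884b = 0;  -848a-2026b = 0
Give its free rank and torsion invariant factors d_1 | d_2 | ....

Answer: M ≅ ℤ/2 ⊕ ℤ/6

Derivation:
rank_ℚ(R)=2; free=2−2=0
SNF(R) diag = [2, 6] → torsion [2, 6]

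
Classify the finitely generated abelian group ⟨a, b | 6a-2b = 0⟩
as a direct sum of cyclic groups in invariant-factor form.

rank_ℚ(R)=1; free=2−1=1
SNF(R) diag = [2] → torsion [2]

Answer: M ≅ ℤ^1 ⊕ ℤ/2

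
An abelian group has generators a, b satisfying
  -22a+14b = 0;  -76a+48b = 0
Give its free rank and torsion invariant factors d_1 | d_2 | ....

Answer: M ≅ ℤ/2 ⊕ ℤ/4

Derivation:
rank_ℚ(R)=2; free=2−2=0
SNF(R) diag = [2, 4] → torsion [2, 4]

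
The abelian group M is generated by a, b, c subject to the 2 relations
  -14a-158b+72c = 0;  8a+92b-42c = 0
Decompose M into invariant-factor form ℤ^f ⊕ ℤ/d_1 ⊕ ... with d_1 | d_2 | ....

rank_ℚ(R)=2; free=3−2=1
SNF(R) diag = [2, 6] → torsion [2, 6]

Answer: M ≅ ℤ^1 ⊕ ℤ/2 ⊕ ℤ/6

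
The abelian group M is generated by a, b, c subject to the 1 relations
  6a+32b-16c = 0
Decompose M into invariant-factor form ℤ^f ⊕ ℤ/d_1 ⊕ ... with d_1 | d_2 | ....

Answer: M ≅ ℤ^2 ⊕ ℤ/2

Derivation:
rank_ℚ(R)=1; free=3−1=2
SNF(R) diag = [2] → torsion [2]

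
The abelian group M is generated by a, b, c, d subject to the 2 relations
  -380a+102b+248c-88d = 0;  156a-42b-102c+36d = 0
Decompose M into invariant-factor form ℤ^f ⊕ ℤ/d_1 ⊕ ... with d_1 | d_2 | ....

rank_ℚ(R)=2; free=4−2=2
SNF(R) diag = [2, 6] → torsion [2, 6]

Answer: M ≅ ℤ^2 ⊕ ℤ/2 ⊕ ℤ/6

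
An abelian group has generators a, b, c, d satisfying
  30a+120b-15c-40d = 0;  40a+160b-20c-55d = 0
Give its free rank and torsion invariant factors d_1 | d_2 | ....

rank_ℚ(R)=2; free=4−2=2
SNF(R) diag = [5, 5] → torsion [5, 5]

Answer: M ≅ ℤ^2 ⊕ ℤ/5 ⊕ ℤ/5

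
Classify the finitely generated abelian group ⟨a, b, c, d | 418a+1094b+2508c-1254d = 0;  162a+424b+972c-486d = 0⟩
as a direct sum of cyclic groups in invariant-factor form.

Answer: M ≅ ℤ^2 ⊕ ℤ/2 ⊕ ℤ/2

Derivation:
rank_ℚ(R)=2; free=4−2=2
SNF(R) diag = [2, 2] → torsion [2, 2]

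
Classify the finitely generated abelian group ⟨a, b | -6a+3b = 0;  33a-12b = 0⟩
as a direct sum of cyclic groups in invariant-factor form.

Answer: M ≅ ℤ/3 ⊕ ℤ/9

Derivation:
rank_ℚ(R)=2; free=2−2=0
SNF(R) diag = [3, 9] → torsion [3, 9]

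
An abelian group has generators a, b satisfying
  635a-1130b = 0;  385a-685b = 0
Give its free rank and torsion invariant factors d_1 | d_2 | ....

rank_ℚ(R)=2; free=2−2=0
SNF(R) diag = [5, 15] → torsion [5, 15]

Answer: M ≅ ℤ/5 ⊕ ℤ/15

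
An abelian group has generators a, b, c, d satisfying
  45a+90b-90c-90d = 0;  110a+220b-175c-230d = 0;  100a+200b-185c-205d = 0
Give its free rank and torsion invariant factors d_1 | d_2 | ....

Answer: M ≅ ℤ^1 ⊕ ℤ/5 ⊕ ℤ/15 ⊕ ℤ/45

Derivation:
rank_ℚ(R)=3; free=4−3=1
SNF(R) diag = [5, 15, 45] → torsion [5, 15, 45]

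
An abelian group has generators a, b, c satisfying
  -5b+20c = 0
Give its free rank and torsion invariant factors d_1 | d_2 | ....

Answer: M ≅ ℤ^2 ⊕ ℤ/5

Derivation:
rank_ℚ(R)=1; free=3−1=2
SNF(R) diag = [5] → torsion [5]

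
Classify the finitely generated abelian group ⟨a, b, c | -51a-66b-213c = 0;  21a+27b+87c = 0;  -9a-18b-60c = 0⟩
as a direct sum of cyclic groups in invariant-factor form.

rank_ℚ(R)=3; free=3−3=0
SNF(R) diag = [3, 3, 3] → torsion [3, 3, 3]

Answer: M ≅ ℤ/3 ⊕ ℤ/3 ⊕ ℤ/3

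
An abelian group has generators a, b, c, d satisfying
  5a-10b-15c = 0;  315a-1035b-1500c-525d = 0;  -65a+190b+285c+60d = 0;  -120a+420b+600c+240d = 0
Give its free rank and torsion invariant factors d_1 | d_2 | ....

rank_ℚ(R)=4; free=4−4=0
SNF(R) diag = [5, 15, 30, 60] → torsion [5, 15, 30, 60]

Answer: M ≅ ℤ/5 ⊕ ℤ/15 ⊕ ℤ/30 ⊕ ℤ/60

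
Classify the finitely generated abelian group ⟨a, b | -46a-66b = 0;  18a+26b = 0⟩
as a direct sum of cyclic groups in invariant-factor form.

rank_ℚ(R)=2; free=2−2=0
SNF(R) diag = [2, 4] → torsion [2, 4]

Answer: M ≅ ℤ/2 ⊕ ℤ/4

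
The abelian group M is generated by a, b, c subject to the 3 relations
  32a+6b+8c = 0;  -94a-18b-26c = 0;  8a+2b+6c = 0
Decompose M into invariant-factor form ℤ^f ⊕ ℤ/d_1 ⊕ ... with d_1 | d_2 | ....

rank_ℚ(R)=3; free=3−3=0
SNF(R) diag = [2, 2, 2] → torsion [2, 2, 2]

Answer: M ≅ ℤ/2 ⊕ ℤ/2 ⊕ ℤ/2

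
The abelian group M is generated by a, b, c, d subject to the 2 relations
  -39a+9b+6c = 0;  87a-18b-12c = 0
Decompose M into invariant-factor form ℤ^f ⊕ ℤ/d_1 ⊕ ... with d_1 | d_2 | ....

rank_ℚ(R)=2; free=4−2=2
SNF(R) diag = [3, 9] → torsion [3, 9]

Answer: M ≅ ℤ^2 ⊕ ℤ/3 ⊕ ℤ/9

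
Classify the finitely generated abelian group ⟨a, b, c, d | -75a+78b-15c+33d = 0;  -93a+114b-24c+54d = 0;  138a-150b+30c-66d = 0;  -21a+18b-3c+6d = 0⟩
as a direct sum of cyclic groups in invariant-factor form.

Answer: M ≅ ℤ/3 ⊕ ℤ/3 ⊕ ℤ/3 ⊕ ℤ/6

Derivation:
rank_ℚ(R)=4; free=4−4=0
SNF(R) diag = [3, 3, 3, 6] → torsion [3, 3, 3, 6]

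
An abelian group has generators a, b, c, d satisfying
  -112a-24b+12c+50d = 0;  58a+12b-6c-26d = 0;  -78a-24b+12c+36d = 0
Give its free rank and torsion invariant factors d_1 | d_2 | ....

Answer: M ≅ ℤ^1 ⊕ ℤ/2 ⊕ ℤ/6 ⊕ ℤ/6

Derivation:
rank_ℚ(R)=3; free=4−3=1
SNF(R) diag = [2, 6, 6] → torsion [2, 6, 6]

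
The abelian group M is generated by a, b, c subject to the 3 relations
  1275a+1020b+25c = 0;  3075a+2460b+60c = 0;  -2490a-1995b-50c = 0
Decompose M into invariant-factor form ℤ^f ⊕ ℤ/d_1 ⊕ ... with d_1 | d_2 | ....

rank_ℚ(R)=3; free=3−3=0
SNF(R) diag = [5, 15, 15] → torsion [5, 15, 15]

Answer: M ≅ ℤ/5 ⊕ ℤ/15 ⊕ ℤ/15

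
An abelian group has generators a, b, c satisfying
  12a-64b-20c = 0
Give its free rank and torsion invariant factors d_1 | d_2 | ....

rank_ℚ(R)=1; free=3−1=2
SNF(R) diag = [4] → torsion [4]

Answer: M ≅ ℤ^2 ⊕ ℤ/4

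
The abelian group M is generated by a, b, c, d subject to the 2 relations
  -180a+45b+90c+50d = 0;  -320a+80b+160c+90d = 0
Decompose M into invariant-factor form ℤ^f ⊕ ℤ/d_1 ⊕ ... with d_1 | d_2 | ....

rank_ℚ(R)=2; free=4−2=2
SNF(R) diag = [5, 10] → torsion [5, 10]

Answer: M ≅ ℤ^2 ⊕ ℤ/5 ⊕ ℤ/10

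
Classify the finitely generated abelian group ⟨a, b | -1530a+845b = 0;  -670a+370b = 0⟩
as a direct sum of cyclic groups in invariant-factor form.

Answer: M ≅ ℤ/5 ⊕ ℤ/10

Derivation:
rank_ℚ(R)=2; free=2−2=0
SNF(R) diag = [5, 10] → torsion [5, 10]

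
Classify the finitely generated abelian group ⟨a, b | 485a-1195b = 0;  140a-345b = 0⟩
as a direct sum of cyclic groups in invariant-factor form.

Answer: M ≅ ℤ/5 ⊕ ℤ/5

Derivation:
rank_ℚ(R)=2; free=2−2=0
SNF(R) diag = [5, 5] → torsion [5, 5]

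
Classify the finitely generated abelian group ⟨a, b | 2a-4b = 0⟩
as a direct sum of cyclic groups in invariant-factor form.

rank_ℚ(R)=1; free=2−1=1
SNF(R) diag = [2] → torsion [2]

Answer: M ≅ ℤ^1 ⊕ ℤ/2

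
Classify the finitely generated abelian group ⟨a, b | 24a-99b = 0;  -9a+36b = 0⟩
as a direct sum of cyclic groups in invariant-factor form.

rank_ℚ(R)=2; free=2−2=0
SNF(R) diag = [3, 9] → torsion [3, 9]

Answer: M ≅ ℤ/3 ⊕ ℤ/9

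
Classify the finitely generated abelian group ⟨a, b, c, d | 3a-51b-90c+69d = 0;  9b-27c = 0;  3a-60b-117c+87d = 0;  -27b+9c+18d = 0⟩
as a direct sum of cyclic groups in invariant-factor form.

rank_ℚ(R)=4; free=4−4=0
SNF(R) diag = [3, 9, 18, 18] → torsion [3, 9, 18, 18]

Answer: M ≅ ℤ/3 ⊕ ℤ/9 ⊕ ℤ/18 ⊕ ℤ/18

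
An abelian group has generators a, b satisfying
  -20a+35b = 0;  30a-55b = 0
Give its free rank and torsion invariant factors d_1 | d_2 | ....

Answer: M ≅ ℤ/5 ⊕ ℤ/10

Derivation:
rank_ℚ(R)=2; free=2−2=0
SNF(R) diag = [5, 10] → torsion [5, 10]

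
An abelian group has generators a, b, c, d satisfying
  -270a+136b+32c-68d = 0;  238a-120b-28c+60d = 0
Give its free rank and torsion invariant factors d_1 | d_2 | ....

rank_ℚ(R)=2; free=4−2=2
SNF(R) diag = [2, 4] → torsion [2, 4]

Answer: M ≅ ℤ^2 ⊕ ℤ/2 ⊕ ℤ/4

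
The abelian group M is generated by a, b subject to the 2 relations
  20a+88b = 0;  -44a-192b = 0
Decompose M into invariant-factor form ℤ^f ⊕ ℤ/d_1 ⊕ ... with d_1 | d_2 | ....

Answer: M ≅ ℤ/4 ⊕ ℤ/8

Derivation:
rank_ℚ(R)=2; free=2−2=0
SNF(R) diag = [4, 8] → torsion [4, 8]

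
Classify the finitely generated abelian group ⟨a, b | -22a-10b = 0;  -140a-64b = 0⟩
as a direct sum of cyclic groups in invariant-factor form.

rank_ℚ(R)=2; free=2−2=0
SNF(R) diag = [2, 4] → torsion [2, 4]

Answer: M ≅ ℤ/2 ⊕ ℤ/4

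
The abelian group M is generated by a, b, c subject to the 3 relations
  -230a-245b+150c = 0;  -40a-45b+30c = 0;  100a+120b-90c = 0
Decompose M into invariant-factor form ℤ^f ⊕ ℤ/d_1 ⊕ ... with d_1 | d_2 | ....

Answer: M ≅ ℤ/5 ⊕ ℤ/10 ⊕ ℤ/30

Derivation:
rank_ℚ(R)=3; free=3−3=0
SNF(R) diag = [5, 10, 30] → torsion [5, 10, 30]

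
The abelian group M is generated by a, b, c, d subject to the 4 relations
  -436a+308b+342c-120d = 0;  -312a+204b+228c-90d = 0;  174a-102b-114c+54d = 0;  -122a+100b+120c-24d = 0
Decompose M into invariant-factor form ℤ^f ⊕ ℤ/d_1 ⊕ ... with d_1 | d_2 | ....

rank_ℚ(R)=4; free=4−4=0
SNF(R) diag = [2, 6, 18, 54] → torsion [2, 6, 18, 54]

Answer: M ≅ ℤ/2 ⊕ ℤ/6 ⊕ ℤ/18 ⊕ ℤ/54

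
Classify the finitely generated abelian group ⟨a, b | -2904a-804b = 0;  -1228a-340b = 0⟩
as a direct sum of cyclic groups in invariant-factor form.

Answer: M ≅ ℤ/4 ⊕ ℤ/12

Derivation:
rank_ℚ(R)=2; free=2−2=0
SNF(R) diag = [4, 12] → torsion [4, 12]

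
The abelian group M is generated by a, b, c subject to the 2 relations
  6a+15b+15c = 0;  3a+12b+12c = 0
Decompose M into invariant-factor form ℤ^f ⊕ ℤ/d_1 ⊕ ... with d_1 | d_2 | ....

Answer: M ≅ ℤ^1 ⊕ ℤ/3 ⊕ ℤ/9

Derivation:
rank_ℚ(R)=2; free=3−2=1
SNF(R) diag = [3, 9] → torsion [3, 9]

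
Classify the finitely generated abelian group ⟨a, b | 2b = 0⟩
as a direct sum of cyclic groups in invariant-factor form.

Answer: M ≅ ℤ^1 ⊕ ℤ/2

Derivation:
rank_ℚ(R)=1; free=2−1=1
SNF(R) diag = [2] → torsion [2]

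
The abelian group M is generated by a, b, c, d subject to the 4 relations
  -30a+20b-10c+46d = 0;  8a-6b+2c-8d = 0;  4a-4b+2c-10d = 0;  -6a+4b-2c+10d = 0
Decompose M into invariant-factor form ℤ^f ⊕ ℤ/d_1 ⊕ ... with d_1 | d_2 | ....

rank_ℚ(R)=4; free=4−4=0
SNF(R) diag = [2, 2, 2, 4] → torsion [2, 2, 2, 4]

Answer: M ≅ ℤ/2 ⊕ ℤ/2 ⊕ ℤ/2 ⊕ ℤ/4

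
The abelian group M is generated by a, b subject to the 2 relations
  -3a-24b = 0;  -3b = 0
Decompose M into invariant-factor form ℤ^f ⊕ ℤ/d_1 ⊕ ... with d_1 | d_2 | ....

Answer: M ≅ ℤ/3 ⊕ ℤ/3

Derivation:
rank_ℚ(R)=2; free=2−2=0
SNF(R) diag = [3, 3] → torsion [3, 3]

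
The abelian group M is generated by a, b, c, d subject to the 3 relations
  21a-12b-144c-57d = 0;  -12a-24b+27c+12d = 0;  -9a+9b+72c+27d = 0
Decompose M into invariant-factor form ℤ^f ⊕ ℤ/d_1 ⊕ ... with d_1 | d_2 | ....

Answer: M ≅ ℤ^1 ⊕ ℤ/3 ⊕ ℤ/9 ⊕ ℤ/27

Derivation:
rank_ℚ(R)=3; free=4−3=1
SNF(R) diag = [3, 9, 27] → torsion [3, 9, 27]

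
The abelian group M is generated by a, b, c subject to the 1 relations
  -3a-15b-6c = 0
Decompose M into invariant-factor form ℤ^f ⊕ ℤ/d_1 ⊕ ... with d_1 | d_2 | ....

rank_ℚ(R)=1; free=3−1=2
SNF(R) diag = [3] → torsion [3]

Answer: M ≅ ℤ^2 ⊕ ℤ/3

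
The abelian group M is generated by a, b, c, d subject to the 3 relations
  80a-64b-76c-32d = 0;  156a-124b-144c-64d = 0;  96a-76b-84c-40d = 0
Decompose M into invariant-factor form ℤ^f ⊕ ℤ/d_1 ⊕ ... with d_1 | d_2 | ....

rank_ℚ(R)=3; free=4−3=1
SNF(R) diag = [4, 4, 12] → torsion [4, 4, 12]

Answer: M ≅ ℤ^1 ⊕ ℤ/4 ⊕ ℤ/4 ⊕ ℤ/12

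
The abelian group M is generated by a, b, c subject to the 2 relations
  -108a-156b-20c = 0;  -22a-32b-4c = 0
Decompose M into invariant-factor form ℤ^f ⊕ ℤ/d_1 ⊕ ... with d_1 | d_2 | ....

rank_ℚ(R)=2; free=3−2=1
SNF(R) diag = [2, 4] → torsion [2, 4]

Answer: M ≅ ℤ^1 ⊕ ℤ/2 ⊕ ℤ/4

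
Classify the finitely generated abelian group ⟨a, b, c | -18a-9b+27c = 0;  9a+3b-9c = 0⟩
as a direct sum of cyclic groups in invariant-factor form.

Answer: M ≅ ℤ^1 ⊕ ℤ/3 ⊕ ℤ/9

Derivation:
rank_ℚ(R)=2; free=3−2=1
SNF(R) diag = [3, 9] → torsion [3, 9]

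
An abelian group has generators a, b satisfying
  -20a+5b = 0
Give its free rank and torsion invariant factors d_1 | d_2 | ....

rank_ℚ(R)=1; free=2−1=1
SNF(R) diag = [5] → torsion [5]

Answer: M ≅ ℤ^1 ⊕ ℤ/5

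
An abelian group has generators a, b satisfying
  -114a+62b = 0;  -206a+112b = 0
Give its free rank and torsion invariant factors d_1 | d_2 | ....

Answer: M ≅ ℤ/2 ⊕ ℤ/2

Derivation:
rank_ℚ(R)=2; free=2−2=0
SNF(R) diag = [2, 2] → torsion [2, 2]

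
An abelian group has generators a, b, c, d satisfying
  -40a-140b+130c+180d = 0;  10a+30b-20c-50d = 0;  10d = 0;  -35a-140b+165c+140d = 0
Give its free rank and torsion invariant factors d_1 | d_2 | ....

rank_ℚ(R)=4; free=4−4=0
SNF(R) diag = [5, 10, 10, 30] → torsion [5, 10, 10, 30]

Answer: M ≅ ℤ/5 ⊕ ℤ/10 ⊕ ℤ/10 ⊕ ℤ/30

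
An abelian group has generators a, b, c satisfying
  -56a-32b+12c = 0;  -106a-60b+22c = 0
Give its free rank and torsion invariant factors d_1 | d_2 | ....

rank_ℚ(R)=2; free=3−2=1
SNF(R) diag = [2, 4] → torsion [2, 4]

Answer: M ≅ ℤ^1 ⊕ ℤ/2 ⊕ ℤ/4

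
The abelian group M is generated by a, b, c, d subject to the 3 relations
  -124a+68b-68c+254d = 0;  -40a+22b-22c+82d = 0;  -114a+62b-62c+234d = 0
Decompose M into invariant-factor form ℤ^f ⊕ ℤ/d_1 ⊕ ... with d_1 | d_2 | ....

rank_ℚ(R)=3; free=4−3=1
SNF(R) diag = [2, 2, 2] → torsion [2, 2, 2]

Answer: M ≅ ℤ^1 ⊕ ℤ/2 ⊕ ℤ/2 ⊕ ℤ/2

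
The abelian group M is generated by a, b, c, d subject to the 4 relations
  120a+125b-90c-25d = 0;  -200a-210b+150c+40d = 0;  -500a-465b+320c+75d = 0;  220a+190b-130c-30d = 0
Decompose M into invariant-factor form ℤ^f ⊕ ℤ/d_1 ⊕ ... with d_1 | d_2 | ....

Answer: M ≅ ℤ/5 ⊕ ℤ/10 ⊕ ℤ/10 ⊕ ℤ/20

Derivation:
rank_ℚ(R)=4; free=4−4=0
SNF(R) diag = [5, 10, 10, 20] → torsion [5, 10, 10, 20]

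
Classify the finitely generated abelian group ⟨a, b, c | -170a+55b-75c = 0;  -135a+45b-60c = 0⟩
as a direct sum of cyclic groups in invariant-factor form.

Answer: M ≅ ℤ^1 ⊕ ℤ/5 ⊕ ℤ/15

Derivation:
rank_ℚ(R)=2; free=3−2=1
SNF(R) diag = [5, 15] → torsion [5, 15]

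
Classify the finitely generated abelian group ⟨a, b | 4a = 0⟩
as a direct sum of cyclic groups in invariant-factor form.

rank_ℚ(R)=1; free=2−1=1
SNF(R) diag = [4] → torsion [4]

Answer: M ≅ ℤ^1 ⊕ ℤ/4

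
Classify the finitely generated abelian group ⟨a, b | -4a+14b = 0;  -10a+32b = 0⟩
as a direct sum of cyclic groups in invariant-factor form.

Answer: M ≅ ℤ/2 ⊕ ℤ/6

Derivation:
rank_ℚ(R)=2; free=2−2=0
SNF(R) diag = [2, 6] → torsion [2, 6]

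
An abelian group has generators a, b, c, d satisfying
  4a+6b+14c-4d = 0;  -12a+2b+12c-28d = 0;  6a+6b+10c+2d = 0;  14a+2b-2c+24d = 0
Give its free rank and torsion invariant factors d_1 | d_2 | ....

rank_ℚ(R)=4; free=4−4=0
SNF(R) diag = [2, 2, 2, 6] → torsion [2, 2, 2, 6]

Answer: M ≅ ℤ/2 ⊕ ℤ/2 ⊕ ℤ/2 ⊕ ℤ/6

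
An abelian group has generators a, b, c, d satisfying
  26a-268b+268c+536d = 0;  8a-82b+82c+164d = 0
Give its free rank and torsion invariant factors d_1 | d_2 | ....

Answer: M ≅ ℤ^2 ⊕ ℤ/2 ⊕ ℤ/6

Derivation:
rank_ℚ(R)=2; free=4−2=2
SNF(R) diag = [2, 6] → torsion [2, 6]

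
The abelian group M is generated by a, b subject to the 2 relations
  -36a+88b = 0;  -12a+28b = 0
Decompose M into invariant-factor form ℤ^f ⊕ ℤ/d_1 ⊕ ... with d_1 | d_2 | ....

Answer: M ≅ ℤ/4 ⊕ ℤ/12

Derivation:
rank_ℚ(R)=2; free=2−2=0
SNF(R) diag = [4, 12] → torsion [4, 12]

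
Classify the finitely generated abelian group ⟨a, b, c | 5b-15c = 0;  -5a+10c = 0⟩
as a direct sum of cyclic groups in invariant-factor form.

rank_ℚ(R)=2; free=3−2=1
SNF(R) diag = [5, 5] → torsion [5, 5]

Answer: M ≅ ℤ^1 ⊕ ℤ/5 ⊕ ℤ/5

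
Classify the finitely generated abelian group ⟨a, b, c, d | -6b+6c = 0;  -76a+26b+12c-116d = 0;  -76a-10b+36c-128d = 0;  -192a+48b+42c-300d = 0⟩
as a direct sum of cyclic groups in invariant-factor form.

Answer: M ≅ ℤ/2 ⊕ ℤ/6 ⊕ ℤ/12 ⊕ ℤ/36

Derivation:
rank_ℚ(R)=4; free=4−4=0
SNF(R) diag = [2, 6, 12, 36] → torsion [2, 6, 12, 36]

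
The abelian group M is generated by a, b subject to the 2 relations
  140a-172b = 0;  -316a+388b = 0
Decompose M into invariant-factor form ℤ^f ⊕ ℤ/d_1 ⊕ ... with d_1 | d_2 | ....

rank_ℚ(R)=2; free=2−2=0
SNF(R) diag = [4, 8] → torsion [4, 8]

Answer: M ≅ ℤ/4 ⊕ ℤ/8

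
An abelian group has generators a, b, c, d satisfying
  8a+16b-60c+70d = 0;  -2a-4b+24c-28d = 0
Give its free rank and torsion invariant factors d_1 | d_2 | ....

Answer: M ≅ ℤ^2 ⊕ ℤ/2 ⊕ ℤ/6

Derivation:
rank_ℚ(R)=2; free=4−2=2
SNF(R) diag = [2, 6] → torsion [2, 6]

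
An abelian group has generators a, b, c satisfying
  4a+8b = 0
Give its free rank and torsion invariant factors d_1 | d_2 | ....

rank_ℚ(R)=1; free=3−1=2
SNF(R) diag = [4] → torsion [4]

Answer: M ≅ ℤ^2 ⊕ ℤ/4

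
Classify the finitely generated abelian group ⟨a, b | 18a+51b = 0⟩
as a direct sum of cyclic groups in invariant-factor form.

Answer: M ≅ ℤ^1 ⊕ ℤ/3

Derivation:
rank_ℚ(R)=1; free=2−1=1
SNF(R) diag = [3] → torsion [3]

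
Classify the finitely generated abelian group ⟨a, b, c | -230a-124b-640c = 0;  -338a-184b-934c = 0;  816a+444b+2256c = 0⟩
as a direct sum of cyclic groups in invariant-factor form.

Answer: M ≅ ℤ/2 ⊕ ℤ/6 ⊕ ℤ/12

Derivation:
rank_ℚ(R)=3; free=3−3=0
SNF(R) diag = [2, 6, 12] → torsion [2, 6, 12]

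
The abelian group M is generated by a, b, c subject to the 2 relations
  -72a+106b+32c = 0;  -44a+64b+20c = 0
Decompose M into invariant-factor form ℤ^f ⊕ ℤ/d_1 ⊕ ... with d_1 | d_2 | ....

Answer: M ≅ ℤ^1 ⊕ ℤ/2 ⊕ ℤ/4

Derivation:
rank_ℚ(R)=2; free=3−2=1
SNF(R) diag = [2, 4] → torsion [2, 4]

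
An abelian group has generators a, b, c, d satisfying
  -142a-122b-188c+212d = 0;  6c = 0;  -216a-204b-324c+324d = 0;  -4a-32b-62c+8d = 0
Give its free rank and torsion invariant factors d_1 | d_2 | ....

Answer: M ≅ ℤ/2 ⊕ ℤ/6 ⊕ ℤ/12 ⊕ ℤ/36

Derivation:
rank_ℚ(R)=4; free=4−4=0
SNF(R) diag = [2, 6, 12, 36] → torsion [2, 6, 12, 36]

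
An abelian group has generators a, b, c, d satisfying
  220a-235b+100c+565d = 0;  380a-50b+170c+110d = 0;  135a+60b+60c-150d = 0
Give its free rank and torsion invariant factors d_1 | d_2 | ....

rank_ℚ(R)=3; free=4−3=1
SNF(R) diag = [5, 15, 30] → torsion [5, 15, 30]

Answer: M ≅ ℤ^1 ⊕ ℤ/5 ⊕ ℤ/15 ⊕ ℤ/30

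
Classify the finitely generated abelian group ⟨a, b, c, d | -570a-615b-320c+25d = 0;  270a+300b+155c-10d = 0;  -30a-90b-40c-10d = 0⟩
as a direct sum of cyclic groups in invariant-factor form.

Answer: M ≅ ℤ^1 ⊕ ℤ/5 ⊕ ℤ/15 ⊕ ℤ/30

Derivation:
rank_ℚ(R)=3; free=4−3=1
SNF(R) diag = [5, 15, 30] → torsion [5, 15, 30]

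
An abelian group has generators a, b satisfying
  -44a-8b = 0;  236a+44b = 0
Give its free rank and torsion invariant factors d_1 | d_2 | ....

Answer: M ≅ ℤ/4 ⊕ ℤ/12

Derivation:
rank_ℚ(R)=2; free=2−2=0
SNF(R) diag = [4, 12] → torsion [4, 12]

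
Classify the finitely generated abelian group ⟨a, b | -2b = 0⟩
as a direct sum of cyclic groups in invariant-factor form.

Answer: M ≅ ℤ^1 ⊕ ℤ/2

Derivation:
rank_ℚ(R)=1; free=2−1=1
SNF(R) diag = [2] → torsion [2]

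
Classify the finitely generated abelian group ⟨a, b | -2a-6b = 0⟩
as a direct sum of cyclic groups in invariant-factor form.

rank_ℚ(R)=1; free=2−1=1
SNF(R) diag = [2] → torsion [2]

Answer: M ≅ ℤ^1 ⊕ ℤ/2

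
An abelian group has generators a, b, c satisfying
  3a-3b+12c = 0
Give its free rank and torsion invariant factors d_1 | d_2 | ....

rank_ℚ(R)=1; free=3−1=2
SNF(R) diag = [3] → torsion [3]

Answer: M ≅ ℤ^2 ⊕ ℤ/3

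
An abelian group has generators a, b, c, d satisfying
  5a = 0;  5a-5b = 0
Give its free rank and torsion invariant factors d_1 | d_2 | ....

rank_ℚ(R)=2; free=4−2=2
SNF(R) diag = [5, 5] → torsion [5, 5]

Answer: M ≅ ℤ^2 ⊕ ℤ/5 ⊕ ℤ/5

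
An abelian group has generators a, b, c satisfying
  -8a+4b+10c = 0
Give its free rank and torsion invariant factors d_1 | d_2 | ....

rank_ℚ(R)=1; free=3−1=2
SNF(R) diag = [2] → torsion [2]

Answer: M ≅ ℤ^2 ⊕ ℤ/2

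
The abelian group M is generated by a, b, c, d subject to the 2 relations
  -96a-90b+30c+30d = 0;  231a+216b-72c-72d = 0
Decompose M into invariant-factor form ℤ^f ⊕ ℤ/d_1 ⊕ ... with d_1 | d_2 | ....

rank_ℚ(R)=2; free=4−2=2
SNF(R) diag = [3, 6] → torsion [3, 6]

Answer: M ≅ ℤ^2 ⊕ ℤ/3 ⊕ ℤ/6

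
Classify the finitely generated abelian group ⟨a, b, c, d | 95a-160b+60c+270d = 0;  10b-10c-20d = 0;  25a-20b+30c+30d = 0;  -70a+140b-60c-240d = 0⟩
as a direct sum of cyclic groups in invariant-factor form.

rank_ℚ(R)=4; free=4−4=0
SNF(R) diag = [5, 10, 30, 60] → torsion [5, 10, 30, 60]

Answer: M ≅ ℤ/5 ⊕ ℤ/10 ⊕ ℤ/30 ⊕ ℤ/60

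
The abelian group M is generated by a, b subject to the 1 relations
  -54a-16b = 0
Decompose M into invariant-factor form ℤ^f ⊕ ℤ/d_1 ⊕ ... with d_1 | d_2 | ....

Answer: M ≅ ℤ^1 ⊕ ℤ/2

Derivation:
rank_ℚ(R)=1; free=2−1=1
SNF(R) diag = [2] → torsion [2]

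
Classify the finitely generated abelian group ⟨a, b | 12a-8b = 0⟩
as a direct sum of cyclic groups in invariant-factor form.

Answer: M ≅ ℤ^1 ⊕ ℤ/4

Derivation:
rank_ℚ(R)=1; free=2−1=1
SNF(R) diag = [4] → torsion [4]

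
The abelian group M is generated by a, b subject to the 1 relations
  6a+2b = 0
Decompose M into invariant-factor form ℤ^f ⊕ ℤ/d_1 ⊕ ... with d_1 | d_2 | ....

rank_ℚ(R)=1; free=2−1=1
SNF(R) diag = [2] → torsion [2]

Answer: M ≅ ℤ^1 ⊕ ℤ/2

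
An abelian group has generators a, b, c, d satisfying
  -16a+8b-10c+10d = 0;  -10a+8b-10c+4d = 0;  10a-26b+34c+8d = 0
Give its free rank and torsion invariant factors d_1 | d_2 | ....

Answer: M ≅ ℤ^1 ⊕ ℤ/2 ⊕ ℤ/6 ⊕ ℤ/6

Derivation:
rank_ℚ(R)=3; free=4−3=1
SNF(R) diag = [2, 6, 6] → torsion [2, 6, 6]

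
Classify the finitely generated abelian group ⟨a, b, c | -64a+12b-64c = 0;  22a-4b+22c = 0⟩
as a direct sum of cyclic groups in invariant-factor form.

rank_ℚ(R)=2; free=3−2=1
SNF(R) diag = [2, 4] → torsion [2, 4]

Answer: M ≅ ℤ^1 ⊕ ℤ/2 ⊕ ℤ/4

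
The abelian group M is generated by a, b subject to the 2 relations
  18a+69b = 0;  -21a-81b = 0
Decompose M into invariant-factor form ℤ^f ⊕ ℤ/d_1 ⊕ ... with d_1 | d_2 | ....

rank_ℚ(R)=2; free=2−2=0
SNF(R) diag = [3, 3] → torsion [3, 3]

Answer: M ≅ ℤ/3 ⊕ ℤ/3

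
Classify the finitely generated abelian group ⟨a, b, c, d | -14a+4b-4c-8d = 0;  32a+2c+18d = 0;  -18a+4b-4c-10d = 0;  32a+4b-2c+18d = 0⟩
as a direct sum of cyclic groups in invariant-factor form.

Answer: M ≅ ℤ/2 ⊕ ℤ/2 ⊕ ℤ/2 ⊕ ℤ/4

Derivation:
rank_ℚ(R)=4; free=4−4=0
SNF(R) diag = [2, 2, 2, 4] → torsion [2, 2, 2, 4]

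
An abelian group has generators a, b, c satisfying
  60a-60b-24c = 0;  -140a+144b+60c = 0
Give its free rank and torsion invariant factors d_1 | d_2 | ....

rank_ℚ(R)=2; free=3−2=1
SNF(R) diag = [4, 12] → torsion [4, 12]

Answer: M ≅ ℤ^1 ⊕ ℤ/4 ⊕ ℤ/12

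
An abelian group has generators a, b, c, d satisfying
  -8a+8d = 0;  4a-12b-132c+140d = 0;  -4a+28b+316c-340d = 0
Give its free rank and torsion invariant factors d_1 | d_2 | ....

rank_ℚ(R)=3; free=4−3=1
SNF(R) diag = [4, 8, 24] → torsion [4, 8, 24]

Answer: M ≅ ℤ^1 ⊕ ℤ/4 ⊕ ℤ/8 ⊕ ℤ/24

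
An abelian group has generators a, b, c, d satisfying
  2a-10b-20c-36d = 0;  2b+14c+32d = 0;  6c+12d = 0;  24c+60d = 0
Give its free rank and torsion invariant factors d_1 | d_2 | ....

rank_ℚ(R)=4; free=4−4=0
SNF(R) diag = [2, 2, 6, 12] → torsion [2, 2, 6, 12]

Answer: M ≅ ℤ/2 ⊕ ℤ/2 ⊕ ℤ/6 ⊕ ℤ/12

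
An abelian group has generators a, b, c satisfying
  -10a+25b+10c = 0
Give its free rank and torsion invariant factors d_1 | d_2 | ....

rank_ℚ(R)=1; free=3−1=2
SNF(R) diag = [5] → torsion [5]

Answer: M ≅ ℤ^2 ⊕ ℤ/5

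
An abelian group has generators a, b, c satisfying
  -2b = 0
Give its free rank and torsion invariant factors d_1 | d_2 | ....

rank_ℚ(R)=1; free=3−1=2
SNF(R) diag = [2] → torsion [2]

Answer: M ≅ ℤ^2 ⊕ ℤ/2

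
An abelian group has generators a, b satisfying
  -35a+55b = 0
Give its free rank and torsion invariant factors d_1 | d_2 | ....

rank_ℚ(R)=1; free=2−1=1
SNF(R) diag = [5] → torsion [5]

Answer: M ≅ ℤ^1 ⊕ ℤ/5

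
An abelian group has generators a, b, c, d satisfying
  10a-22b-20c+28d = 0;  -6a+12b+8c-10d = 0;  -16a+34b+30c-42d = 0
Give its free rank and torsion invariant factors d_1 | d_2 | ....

rank_ℚ(R)=3; free=4−3=1
SNF(R) diag = [2, 2, 6] → torsion [2, 2, 6]

Answer: M ≅ ℤ^1 ⊕ ℤ/2 ⊕ ℤ/2 ⊕ ℤ/6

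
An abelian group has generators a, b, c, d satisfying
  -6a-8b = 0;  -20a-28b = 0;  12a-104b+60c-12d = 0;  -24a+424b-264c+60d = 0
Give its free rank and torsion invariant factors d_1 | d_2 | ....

rank_ℚ(R)=4; free=4−4=0
SNF(R) diag = [2, 4, 12, 36] → torsion [2, 4, 12, 36]

Answer: M ≅ ℤ/2 ⊕ ℤ/4 ⊕ ℤ/12 ⊕ ℤ/36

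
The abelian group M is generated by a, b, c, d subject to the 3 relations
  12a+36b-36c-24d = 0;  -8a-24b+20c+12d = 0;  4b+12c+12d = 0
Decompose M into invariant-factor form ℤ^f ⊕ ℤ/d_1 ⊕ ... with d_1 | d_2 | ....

rank_ℚ(R)=3; free=4−3=1
SNF(R) diag = [4, 4, 12] → torsion [4, 4, 12]

Answer: M ≅ ℤ^1 ⊕ ℤ/4 ⊕ ℤ/4 ⊕ ℤ/12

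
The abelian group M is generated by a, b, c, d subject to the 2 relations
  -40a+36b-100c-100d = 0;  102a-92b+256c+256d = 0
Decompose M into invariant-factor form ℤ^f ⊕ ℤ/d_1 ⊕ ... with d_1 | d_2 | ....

Answer: M ≅ ℤ^2 ⊕ ℤ/2 ⊕ ℤ/4

Derivation:
rank_ℚ(R)=2; free=4−2=2
SNF(R) diag = [2, 4] → torsion [2, 4]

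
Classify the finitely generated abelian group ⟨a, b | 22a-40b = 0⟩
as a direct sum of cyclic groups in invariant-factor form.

rank_ℚ(R)=1; free=2−1=1
SNF(R) diag = [2] → torsion [2]

Answer: M ≅ ℤ^1 ⊕ ℤ/2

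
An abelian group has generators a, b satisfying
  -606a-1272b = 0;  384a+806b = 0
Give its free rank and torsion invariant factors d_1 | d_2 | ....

Answer: M ≅ ℤ/2 ⊕ ℤ/6

Derivation:
rank_ℚ(R)=2; free=2−2=0
SNF(R) diag = [2, 6] → torsion [2, 6]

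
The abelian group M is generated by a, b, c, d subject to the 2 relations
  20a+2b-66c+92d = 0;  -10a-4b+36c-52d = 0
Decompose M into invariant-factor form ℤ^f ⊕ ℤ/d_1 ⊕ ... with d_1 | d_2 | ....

Answer: M ≅ ℤ^2 ⊕ ℤ/2 ⊕ ℤ/6

Derivation:
rank_ℚ(R)=2; free=4−2=2
SNF(R) diag = [2, 6] → torsion [2, 6]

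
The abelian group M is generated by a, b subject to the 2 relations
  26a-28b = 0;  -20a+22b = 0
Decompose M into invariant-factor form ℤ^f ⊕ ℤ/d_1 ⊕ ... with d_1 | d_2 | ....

Answer: M ≅ ℤ/2 ⊕ ℤ/6

Derivation:
rank_ℚ(R)=2; free=2−2=0
SNF(R) diag = [2, 6] → torsion [2, 6]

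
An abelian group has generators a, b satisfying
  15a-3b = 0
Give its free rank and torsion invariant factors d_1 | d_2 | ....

rank_ℚ(R)=1; free=2−1=1
SNF(R) diag = [3] → torsion [3]

Answer: M ≅ ℤ^1 ⊕ ℤ/3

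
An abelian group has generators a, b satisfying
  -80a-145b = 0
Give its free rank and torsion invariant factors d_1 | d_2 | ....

Answer: M ≅ ℤ^1 ⊕ ℤ/5

Derivation:
rank_ℚ(R)=1; free=2−1=1
SNF(R) diag = [5] → torsion [5]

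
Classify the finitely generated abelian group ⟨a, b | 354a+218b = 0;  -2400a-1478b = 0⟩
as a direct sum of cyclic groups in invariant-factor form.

rank_ℚ(R)=2; free=2−2=0
SNF(R) diag = [2, 6] → torsion [2, 6]

Answer: M ≅ ℤ/2 ⊕ ℤ/6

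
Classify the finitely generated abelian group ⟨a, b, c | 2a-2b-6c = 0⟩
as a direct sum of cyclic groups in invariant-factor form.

Answer: M ≅ ℤ^2 ⊕ ℤ/2

Derivation:
rank_ℚ(R)=1; free=3−1=2
SNF(R) diag = [2] → torsion [2]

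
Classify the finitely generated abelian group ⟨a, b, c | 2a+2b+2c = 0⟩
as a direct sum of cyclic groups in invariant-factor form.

Answer: M ≅ ℤ^2 ⊕ ℤ/2

Derivation:
rank_ℚ(R)=1; free=3−1=2
SNF(R) diag = [2] → torsion [2]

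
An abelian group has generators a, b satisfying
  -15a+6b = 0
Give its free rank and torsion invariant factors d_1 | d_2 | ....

rank_ℚ(R)=1; free=2−1=1
SNF(R) diag = [3] → torsion [3]

Answer: M ≅ ℤ^1 ⊕ ℤ/3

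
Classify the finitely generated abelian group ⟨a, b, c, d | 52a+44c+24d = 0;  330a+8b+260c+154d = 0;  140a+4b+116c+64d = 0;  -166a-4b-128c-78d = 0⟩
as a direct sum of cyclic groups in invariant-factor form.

Answer: M ≅ ℤ/2 ⊕ ℤ/4 ⊕ ℤ/4 ⊕ ℤ/4

Derivation:
rank_ℚ(R)=4; free=4−4=0
SNF(R) diag = [2, 4, 4, 4] → torsion [2, 4, 4, 4]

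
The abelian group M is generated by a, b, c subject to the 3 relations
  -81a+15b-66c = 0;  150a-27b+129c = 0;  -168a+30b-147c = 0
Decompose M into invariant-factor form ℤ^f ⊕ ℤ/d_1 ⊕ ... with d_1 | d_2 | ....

Answer: M ≅ ℤ/3 ⊕ ℤ/3 ⊕ ℤ/3

Derivation:
rank_ℚ(R)=3; free=3−3=0
SNF(R) diag = [3, 3, 3] → torsion [3, 3, 3]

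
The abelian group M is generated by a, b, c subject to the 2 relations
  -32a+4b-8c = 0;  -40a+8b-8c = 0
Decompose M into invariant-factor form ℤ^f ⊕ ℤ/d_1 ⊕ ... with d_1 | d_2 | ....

Answer: M ≅ ℤ^1 ⊕ ℤ/4 ⊕ ℤ/8

Derivation:
rank_ℚ(R)=2; free=3−2=1
SNF(R) diag = [4, 8] → torsion [4, 8]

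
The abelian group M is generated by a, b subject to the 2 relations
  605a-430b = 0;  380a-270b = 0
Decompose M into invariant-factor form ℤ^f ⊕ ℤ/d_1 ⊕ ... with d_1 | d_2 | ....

rank_ℚ(R)=2; free=2−2=0
SNF(R) diag = [5, 10] → torsion [5, 10]

Answer: M ≅ ℤ/5 ⊕ ℤ/10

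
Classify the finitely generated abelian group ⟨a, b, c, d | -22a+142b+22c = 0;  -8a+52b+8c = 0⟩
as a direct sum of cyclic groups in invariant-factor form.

rank_ℚ(R)=2; free=4−2=2
SNF(R) diag = [2, 4] → torsion [2, 4]

Answer: M ≅ ℤ^2 ⊕ ℤ/2 ⊕ ℤ/4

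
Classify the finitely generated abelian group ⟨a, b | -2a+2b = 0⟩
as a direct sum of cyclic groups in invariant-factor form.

Answer: M ≅ ℤ^1 ⊕ ℤ/2

Derivation:
rank_ℚ(R)=1; free=2−1=1
SNF(R) diag = [2] → torsion [2]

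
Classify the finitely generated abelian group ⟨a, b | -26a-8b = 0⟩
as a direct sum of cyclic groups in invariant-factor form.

rank_ℚ(R)=1; free=2−1=1
SNF(R) diag = [2] → torsion [2]

Answer: M ≅ ℤ^1 ⊕ ℤ/2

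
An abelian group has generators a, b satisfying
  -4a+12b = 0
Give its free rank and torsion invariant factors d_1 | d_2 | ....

Answer: M ≅ ℤ^1 ⊕ ℤ/4

Derivation:
rank_ℚ(R)=1; free=2−1=1
SNF(R) diag = [4] → torsion [4]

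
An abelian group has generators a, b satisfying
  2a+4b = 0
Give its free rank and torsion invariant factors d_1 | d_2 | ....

rank_ℚ(R)=1; free=2−1=1
SNF(R) diag = [2] → torsion [2]

Answer: M ≅ ℤ^1 ⊕ ℤ/2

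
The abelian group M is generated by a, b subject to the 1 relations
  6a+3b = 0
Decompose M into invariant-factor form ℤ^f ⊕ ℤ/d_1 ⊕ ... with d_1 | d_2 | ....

Answer: M ≅ ℤ^1 ⊕ ℤ/3

Derivation:
rank_ℚ(R)=1; free=2−1=1
SNF(R) diag = [3] → torsion [3]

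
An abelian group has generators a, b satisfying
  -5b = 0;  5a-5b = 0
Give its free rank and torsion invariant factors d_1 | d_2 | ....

rank_ℚ(R)=2; free=2−2=0
SNF(R) diag = [5, 5] → torsion [5, 5]

Answer: M ≅ ℤ/5 ⊕ ℤ/5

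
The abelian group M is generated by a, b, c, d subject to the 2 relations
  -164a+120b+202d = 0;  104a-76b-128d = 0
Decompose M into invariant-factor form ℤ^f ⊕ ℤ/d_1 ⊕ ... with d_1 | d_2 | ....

Answer: M ≅ ℤ^2 ⊕ ℤ/2 ⊕ ℤ/4

Derivation:
rank_ℚ(R)=2; free=4−2=2
SNF(R) diag = [2, 4] → torsion [2, 4]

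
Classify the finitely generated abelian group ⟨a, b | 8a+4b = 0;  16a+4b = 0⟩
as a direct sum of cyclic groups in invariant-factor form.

Answer: M ≅ ℤ/4 ⊕ ℤ/8

Derivation:
rank_ℚ(R)=2; free=2−2=0
SNF(R) diag = [4, 8] → torsion [4, 8]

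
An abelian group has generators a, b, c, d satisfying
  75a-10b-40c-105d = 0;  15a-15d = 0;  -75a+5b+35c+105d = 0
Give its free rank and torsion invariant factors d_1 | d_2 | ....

Answer: M ≅ ℤ^1 ⊕ ℤ/5 ⊕ ℤ/15 ⊕ ℤ/30

Derivation:
rank_ℚ(R)=3; free=4−3=1
SNF(R) diag = [5, 15, 30] → torsion [5, 15, 30]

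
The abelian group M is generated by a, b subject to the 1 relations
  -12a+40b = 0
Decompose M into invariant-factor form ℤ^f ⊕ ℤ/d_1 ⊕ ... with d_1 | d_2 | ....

Answer: M ≅ ℤ^1 ⊕ ℤ/4

Derivation:
rank_ℚ(R)=1; free=2−1=1
SNF(R) diag = [4] → torsion [4]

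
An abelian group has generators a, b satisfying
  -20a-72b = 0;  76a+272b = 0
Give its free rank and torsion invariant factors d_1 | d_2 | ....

Answer: M ≅ ℤ/4 ⊕ ℤ/8

Derivation:
rank_ℚ(R)=2; free=2−2=0
SNF(R) diag = [4, 8] → torsion [4, 8]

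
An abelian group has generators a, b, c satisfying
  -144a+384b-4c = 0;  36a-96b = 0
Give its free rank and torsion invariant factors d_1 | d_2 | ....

Answer: M ≅ ℤ^1 ⊕ ℤ/4 ⊕ ℤ/12

Derivation:
rank_ℚ(R)=2; free=3−2=1
SNF(R) diag = [4, 12] → torsion [4, 12]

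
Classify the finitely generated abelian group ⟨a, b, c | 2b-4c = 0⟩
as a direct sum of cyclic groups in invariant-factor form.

Answer: M ≅ ℤ^2 ⊕ ℤ/2

Derivation:
rank_ℚ(R)=1; free=3−1=2
SNF(R) diag = [2] → torsion [2]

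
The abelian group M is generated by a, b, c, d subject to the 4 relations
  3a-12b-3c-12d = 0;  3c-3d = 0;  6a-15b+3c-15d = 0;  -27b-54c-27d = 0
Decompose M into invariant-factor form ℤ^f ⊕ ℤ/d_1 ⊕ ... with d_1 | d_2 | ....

rank_ℚ(R)=4; free=4−4=0
SNF(R) diag = [3, 3, 9, 27] → torsion [3, 3, 9, 27]

Answer: M ≅ ℤ/3 ⊕ ℤ/3 ⊕ ℤ/9 ⊕ ℤ/27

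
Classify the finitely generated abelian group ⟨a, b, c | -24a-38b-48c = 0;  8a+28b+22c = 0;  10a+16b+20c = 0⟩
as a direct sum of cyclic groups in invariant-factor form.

Answer: M ≅ ℤ/2 ⊕ ℤ/2 ⊕ ℤ/6

Derivation:
rank_ℚ(R)=3; free=3−3=0
SNF(R) diag = [2, 2, 6] → torsion [2, 2, 6]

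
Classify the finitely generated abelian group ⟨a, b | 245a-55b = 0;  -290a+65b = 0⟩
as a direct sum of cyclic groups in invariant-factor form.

Answer: M ≅ ℤ/5 ⊕ ℤ/5

Derivation:
rank_ℚ(R)=2; free=2−2=0
SNF(R) diag = [5, 5] → torsion [5, 5]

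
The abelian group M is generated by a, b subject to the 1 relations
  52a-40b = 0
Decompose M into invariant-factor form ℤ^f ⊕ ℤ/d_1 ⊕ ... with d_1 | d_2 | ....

rank_ℚ(R)=1; free=2−1=1
SNF(R) diag = [4] → torsion [4]

Answer: M ≅ ℤ^1 ⊕ ℤ/4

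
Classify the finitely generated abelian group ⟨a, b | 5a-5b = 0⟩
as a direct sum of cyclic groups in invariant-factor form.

Answer: M ≅ ℤ^1 ⊕ ℤ/5

Derivation:
rank_ℚ(R)=1; free=2−1=1
SNF(R) diag = [5] → torsion [5]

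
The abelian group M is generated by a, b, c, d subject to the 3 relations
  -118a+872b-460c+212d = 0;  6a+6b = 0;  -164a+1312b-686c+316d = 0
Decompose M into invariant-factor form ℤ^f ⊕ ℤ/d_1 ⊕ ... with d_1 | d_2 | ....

rank_ℚ(R)=3; free=4−3=1
SNF(R) diag = [2, 6, 18] → torsion [2, 6, 18]

Answer: M ≅ ℤ^1 ⊕ ℤ/2 ⊕ ℤ/6 ⊕ ℤ/18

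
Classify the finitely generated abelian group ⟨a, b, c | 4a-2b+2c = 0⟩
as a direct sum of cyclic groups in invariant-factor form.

Answer: M ≅ ℤ^2 ⊕ ℤ/2

Derivation:
rank_ℚ(R)=1; free=3−1=2
SNF(R) diag = [2] → torsion [2]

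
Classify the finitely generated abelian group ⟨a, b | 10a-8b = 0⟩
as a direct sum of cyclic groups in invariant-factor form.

Answer: M ≅ ℤ^1 ⊕ ℤ/2

Derivation:
rank_ℚ(R)=1; free=2−1=1
SNF(R) diag = [2] → torsion [2]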